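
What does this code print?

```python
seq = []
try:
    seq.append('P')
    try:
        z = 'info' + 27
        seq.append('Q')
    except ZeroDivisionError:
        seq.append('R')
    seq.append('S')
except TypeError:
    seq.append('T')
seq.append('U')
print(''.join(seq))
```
PTU

Inner handler doesn't match, propagates to outer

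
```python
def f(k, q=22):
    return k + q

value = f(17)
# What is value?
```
39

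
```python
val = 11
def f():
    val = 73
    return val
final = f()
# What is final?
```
73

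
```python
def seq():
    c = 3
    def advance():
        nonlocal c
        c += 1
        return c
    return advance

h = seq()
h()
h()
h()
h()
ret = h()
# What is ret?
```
8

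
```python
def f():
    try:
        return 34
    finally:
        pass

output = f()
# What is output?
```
34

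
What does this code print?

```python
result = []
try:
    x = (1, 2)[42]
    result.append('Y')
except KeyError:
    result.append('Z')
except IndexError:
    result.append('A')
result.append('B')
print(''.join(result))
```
AB

IndexError is caught by its specific handler, not KeyError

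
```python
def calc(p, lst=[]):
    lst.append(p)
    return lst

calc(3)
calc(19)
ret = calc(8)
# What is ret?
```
[3, 19, 8]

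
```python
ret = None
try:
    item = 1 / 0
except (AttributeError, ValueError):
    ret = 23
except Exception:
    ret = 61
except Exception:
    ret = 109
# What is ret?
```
61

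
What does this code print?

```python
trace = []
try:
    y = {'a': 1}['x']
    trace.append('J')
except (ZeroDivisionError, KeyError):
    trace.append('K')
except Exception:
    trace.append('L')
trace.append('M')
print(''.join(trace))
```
KM

KeyError matches tuple containing it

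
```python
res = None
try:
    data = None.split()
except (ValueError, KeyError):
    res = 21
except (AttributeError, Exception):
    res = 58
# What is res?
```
58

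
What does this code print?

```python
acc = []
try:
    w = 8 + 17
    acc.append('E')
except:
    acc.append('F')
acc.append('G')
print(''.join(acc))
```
EG

No exception, try block completes normally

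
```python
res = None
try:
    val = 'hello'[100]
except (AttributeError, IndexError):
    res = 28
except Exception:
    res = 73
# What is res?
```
28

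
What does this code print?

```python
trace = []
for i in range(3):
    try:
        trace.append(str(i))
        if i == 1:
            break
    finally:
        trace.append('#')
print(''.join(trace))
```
0#1#

finally runs even when breaking out of loop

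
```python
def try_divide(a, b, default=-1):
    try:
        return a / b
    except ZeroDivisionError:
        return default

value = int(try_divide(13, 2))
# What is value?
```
6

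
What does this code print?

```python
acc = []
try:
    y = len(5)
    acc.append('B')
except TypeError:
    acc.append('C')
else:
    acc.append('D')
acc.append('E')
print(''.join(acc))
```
CE

else block skipped when exception is caught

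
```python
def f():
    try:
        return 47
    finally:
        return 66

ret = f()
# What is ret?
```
66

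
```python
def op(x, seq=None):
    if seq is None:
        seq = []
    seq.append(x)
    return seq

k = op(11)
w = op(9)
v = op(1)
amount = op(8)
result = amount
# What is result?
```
[8]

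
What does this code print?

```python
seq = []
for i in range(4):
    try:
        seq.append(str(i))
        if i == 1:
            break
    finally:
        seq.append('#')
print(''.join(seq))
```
0#1#

finally runs even when breaking out of loop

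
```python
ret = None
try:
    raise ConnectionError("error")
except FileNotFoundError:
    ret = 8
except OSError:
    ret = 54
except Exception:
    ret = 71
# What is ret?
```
54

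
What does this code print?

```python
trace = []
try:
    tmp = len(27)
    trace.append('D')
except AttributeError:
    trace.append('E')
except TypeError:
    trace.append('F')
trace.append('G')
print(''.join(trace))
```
FG

TypeError is caught by its specific handler, not AttributeError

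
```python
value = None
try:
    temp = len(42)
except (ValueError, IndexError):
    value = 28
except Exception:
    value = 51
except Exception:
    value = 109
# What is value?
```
51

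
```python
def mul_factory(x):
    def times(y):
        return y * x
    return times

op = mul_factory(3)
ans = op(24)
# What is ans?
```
72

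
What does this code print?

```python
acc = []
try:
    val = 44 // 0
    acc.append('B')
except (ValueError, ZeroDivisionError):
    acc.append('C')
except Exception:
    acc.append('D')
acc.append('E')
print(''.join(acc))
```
CE

ZeroDivisionError matches tuple containing it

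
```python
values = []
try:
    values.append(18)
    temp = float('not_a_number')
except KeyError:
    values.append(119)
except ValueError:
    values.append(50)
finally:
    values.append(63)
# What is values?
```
[18, 50, 63]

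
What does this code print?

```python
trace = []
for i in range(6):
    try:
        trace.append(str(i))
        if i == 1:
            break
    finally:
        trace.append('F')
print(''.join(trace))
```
0F1F

finally runs even when breaking out of loop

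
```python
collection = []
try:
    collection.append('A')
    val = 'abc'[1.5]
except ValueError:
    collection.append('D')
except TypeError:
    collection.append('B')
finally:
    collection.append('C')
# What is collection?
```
['A', 'B', 'C']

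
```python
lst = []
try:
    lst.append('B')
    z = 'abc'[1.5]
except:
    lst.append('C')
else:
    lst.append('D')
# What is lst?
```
['B', 'C']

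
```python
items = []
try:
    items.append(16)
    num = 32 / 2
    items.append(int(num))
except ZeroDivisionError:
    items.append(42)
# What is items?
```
[16, 16]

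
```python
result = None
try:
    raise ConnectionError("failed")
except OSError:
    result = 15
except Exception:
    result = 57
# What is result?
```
15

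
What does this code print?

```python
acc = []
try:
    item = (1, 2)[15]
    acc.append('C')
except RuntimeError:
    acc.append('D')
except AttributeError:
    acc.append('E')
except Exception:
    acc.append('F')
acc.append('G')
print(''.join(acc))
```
FG

IndexError not specifically caught, falls to Exception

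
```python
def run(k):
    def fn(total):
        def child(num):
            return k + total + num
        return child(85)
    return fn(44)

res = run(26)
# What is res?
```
155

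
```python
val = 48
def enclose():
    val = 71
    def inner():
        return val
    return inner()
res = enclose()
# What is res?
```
71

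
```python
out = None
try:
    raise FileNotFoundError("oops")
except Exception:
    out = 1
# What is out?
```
1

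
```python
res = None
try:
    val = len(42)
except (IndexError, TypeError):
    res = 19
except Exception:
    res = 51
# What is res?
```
19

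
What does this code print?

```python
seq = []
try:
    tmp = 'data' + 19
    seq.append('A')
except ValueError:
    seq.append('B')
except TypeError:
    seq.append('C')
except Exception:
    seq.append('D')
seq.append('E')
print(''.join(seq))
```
CE

TypeError matches before generic Exception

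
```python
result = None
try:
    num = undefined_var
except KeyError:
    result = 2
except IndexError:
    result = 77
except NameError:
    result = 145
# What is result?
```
145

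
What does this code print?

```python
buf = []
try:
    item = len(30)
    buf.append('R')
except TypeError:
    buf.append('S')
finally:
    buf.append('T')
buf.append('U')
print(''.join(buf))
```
STU

finally always runs, even after exception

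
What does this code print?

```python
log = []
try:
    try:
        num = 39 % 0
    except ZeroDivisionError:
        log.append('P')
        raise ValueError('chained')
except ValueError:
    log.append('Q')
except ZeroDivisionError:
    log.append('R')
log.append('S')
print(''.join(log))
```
PQS

ValueError raised and caught, original ZeroDivisionError not re-raised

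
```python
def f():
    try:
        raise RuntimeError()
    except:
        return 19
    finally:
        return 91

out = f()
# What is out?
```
91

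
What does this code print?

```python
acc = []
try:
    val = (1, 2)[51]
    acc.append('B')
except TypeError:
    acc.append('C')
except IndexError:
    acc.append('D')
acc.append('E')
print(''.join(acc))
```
DE

IndexError is caught by its specific handler, not TypeError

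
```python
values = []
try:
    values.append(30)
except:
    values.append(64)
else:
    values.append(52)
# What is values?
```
[30, 52]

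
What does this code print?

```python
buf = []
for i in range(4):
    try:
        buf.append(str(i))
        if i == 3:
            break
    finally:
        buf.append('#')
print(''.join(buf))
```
0#1#2#3#

finally runs even when breaking out of loop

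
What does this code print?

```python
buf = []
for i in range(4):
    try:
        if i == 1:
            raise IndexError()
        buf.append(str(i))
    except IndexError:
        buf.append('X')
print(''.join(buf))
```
0X23

Exception on i=1 caught, loop continues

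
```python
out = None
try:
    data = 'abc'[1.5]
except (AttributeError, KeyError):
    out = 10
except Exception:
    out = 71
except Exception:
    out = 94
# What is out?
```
71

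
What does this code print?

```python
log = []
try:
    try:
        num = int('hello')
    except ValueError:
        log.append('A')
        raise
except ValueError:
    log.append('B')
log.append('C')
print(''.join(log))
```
ABC

raise without argument re-raises current exception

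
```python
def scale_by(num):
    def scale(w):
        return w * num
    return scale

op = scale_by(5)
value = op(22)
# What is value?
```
110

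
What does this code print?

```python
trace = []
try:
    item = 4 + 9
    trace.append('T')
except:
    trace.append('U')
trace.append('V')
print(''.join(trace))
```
TV

No exception, try block completes normally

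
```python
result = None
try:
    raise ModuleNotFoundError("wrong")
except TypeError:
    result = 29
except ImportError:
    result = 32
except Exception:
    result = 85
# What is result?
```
32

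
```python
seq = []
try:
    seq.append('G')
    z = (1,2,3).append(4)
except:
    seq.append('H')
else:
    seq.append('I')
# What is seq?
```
['G', 'H']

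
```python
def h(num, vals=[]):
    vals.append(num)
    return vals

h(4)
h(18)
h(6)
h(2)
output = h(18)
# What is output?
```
[4, 18, 6, 2, 18]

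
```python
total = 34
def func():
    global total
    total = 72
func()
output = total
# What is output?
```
72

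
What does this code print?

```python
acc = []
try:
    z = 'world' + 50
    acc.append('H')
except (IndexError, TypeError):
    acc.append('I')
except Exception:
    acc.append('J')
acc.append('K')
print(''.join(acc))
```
IK

TypeError matches tuple containing it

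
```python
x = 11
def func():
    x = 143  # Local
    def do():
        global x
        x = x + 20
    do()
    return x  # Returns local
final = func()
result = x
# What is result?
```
31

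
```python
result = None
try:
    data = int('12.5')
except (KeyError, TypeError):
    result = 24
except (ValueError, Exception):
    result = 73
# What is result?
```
73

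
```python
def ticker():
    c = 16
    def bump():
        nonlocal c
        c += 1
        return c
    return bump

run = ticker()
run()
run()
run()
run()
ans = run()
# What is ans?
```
21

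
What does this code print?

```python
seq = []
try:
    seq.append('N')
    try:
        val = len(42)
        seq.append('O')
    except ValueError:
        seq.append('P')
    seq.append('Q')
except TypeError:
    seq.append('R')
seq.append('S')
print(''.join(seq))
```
NRS

Inner handler doesn't match, propagates to outer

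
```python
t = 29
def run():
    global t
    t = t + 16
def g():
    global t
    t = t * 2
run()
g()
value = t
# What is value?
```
90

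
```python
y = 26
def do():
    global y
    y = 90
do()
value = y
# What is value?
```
90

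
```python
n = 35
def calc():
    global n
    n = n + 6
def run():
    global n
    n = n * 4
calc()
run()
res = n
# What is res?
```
164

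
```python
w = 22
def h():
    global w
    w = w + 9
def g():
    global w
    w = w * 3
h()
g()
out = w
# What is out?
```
93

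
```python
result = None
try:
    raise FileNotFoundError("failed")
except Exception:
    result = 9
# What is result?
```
9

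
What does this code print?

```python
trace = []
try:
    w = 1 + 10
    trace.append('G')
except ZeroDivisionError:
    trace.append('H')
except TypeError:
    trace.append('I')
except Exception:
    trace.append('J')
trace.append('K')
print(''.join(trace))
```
GK

No exception, try block completes normally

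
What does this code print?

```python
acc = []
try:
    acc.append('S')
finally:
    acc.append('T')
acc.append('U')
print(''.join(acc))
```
STU

try/finally without except, no exception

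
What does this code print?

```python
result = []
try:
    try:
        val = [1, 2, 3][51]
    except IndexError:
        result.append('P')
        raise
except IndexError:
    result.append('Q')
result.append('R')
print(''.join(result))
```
PQR

raise without argument re-raises current exception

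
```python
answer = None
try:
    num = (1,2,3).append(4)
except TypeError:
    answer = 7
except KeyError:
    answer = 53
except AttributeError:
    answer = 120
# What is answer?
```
120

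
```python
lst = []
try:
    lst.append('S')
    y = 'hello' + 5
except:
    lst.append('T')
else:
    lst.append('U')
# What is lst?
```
['S', 'T']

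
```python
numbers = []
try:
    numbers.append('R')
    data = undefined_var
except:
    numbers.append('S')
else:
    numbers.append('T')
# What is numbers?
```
['R', 'S']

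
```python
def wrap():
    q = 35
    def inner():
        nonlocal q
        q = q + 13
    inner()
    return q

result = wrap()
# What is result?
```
48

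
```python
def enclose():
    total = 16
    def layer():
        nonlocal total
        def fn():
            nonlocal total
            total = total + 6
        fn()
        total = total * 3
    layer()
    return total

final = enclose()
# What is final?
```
66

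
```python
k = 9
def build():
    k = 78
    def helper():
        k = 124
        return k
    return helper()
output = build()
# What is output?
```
124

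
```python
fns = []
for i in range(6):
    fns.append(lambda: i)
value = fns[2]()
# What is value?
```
5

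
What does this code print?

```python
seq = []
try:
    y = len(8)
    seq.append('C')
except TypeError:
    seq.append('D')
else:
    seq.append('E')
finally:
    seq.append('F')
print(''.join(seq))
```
DF

Exception: except runs, else skipped, finally runs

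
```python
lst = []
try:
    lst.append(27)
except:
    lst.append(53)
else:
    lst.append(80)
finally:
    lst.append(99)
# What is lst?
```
[27, 80, 99]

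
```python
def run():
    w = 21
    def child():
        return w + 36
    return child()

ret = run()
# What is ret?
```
57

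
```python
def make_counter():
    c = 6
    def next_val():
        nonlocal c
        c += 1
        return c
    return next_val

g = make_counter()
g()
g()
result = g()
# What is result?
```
9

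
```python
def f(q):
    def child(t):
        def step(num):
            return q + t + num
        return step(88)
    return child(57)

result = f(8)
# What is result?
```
153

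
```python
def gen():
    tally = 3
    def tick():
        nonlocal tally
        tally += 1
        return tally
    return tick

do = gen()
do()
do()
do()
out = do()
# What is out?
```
7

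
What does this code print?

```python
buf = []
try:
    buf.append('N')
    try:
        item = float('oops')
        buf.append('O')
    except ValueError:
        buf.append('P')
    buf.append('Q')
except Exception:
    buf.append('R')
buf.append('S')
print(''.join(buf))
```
NPQS

Inner exception caught by inner handler, outer continues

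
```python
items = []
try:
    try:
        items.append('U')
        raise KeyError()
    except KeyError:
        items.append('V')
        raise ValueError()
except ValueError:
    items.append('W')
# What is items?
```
['U', 'V', 'W']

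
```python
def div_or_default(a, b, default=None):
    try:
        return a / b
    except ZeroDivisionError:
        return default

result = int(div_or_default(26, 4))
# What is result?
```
6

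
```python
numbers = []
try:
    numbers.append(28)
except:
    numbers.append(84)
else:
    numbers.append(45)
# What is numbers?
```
[28, 45]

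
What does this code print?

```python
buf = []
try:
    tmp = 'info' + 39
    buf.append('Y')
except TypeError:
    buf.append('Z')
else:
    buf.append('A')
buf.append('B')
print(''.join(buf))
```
ZB

else block skipped when exception is caught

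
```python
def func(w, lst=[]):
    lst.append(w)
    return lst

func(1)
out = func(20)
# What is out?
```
[1, 20]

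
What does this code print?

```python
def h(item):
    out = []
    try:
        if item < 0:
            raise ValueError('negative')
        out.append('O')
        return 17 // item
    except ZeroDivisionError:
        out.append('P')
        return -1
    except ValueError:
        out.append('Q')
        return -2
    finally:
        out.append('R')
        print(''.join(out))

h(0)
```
OPR

item=0 causes ZeroDivisionError, caught, finally prints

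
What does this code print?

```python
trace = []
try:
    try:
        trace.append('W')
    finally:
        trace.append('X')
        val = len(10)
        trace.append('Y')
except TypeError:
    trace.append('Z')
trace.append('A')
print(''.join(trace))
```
WXZA

Exception in inner finally caught by outer except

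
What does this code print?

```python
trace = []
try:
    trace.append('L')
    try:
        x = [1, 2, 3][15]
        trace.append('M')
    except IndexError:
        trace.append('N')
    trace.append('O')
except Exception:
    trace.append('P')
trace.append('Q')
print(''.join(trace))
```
LNOQ

Inner exception caught by inner handler, outer continues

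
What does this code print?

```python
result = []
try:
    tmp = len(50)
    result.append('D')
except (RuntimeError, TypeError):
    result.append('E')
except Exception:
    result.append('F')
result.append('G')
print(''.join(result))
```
EG

TypeError matches tuple containing it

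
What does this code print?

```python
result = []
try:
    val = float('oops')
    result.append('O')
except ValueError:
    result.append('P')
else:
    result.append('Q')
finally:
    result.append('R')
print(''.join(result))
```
PR

Exception: except runs, else skipped, finally runs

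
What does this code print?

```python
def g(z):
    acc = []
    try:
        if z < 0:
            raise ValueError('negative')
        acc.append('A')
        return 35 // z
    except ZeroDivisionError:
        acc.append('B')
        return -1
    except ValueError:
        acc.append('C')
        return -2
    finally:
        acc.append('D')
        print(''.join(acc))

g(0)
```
ABD

z=0 causes ZeroDivisionError, caught, finally prints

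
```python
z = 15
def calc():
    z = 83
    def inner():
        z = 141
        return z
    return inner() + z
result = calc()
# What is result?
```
224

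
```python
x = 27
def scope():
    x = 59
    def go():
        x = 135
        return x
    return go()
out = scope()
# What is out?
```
135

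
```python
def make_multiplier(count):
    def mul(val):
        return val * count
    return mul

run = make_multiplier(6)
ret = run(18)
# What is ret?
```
108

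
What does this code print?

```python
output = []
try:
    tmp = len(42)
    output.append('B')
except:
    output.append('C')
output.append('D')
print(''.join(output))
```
CD

Exception raised in try, caught by bare except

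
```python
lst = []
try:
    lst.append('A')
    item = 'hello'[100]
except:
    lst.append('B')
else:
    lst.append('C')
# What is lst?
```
['A', 'B']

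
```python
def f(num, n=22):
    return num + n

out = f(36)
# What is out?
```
58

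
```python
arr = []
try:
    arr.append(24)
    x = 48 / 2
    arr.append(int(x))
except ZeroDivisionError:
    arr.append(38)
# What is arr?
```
[24, 24]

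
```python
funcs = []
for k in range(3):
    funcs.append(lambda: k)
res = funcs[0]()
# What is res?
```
2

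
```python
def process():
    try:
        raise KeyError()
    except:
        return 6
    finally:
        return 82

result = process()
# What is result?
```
82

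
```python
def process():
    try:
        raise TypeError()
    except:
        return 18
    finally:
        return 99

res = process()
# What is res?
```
99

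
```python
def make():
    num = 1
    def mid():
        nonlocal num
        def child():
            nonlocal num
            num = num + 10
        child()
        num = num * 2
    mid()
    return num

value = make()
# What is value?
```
22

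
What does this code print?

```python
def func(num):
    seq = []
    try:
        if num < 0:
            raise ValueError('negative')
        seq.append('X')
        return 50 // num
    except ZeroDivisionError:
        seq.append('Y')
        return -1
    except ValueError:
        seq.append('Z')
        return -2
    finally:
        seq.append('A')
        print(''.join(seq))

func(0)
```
XYA

num=0 causes ZeroDivisionError, caught, finally prints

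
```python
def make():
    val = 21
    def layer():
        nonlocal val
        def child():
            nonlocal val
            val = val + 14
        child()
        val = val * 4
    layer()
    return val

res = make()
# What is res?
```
140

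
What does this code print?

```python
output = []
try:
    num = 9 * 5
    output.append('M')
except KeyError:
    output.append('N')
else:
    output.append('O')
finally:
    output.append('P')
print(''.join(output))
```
MOP

else runs before finally when no exception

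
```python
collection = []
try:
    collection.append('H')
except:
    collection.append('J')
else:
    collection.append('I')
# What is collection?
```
['H', 'I']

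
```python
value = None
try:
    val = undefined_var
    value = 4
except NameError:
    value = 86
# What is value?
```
86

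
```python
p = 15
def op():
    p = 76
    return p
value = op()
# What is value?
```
76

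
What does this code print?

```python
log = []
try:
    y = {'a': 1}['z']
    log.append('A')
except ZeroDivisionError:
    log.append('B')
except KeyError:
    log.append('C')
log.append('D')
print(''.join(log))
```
CD

KeyError is caught by its specific handler, not ZeroDivisionError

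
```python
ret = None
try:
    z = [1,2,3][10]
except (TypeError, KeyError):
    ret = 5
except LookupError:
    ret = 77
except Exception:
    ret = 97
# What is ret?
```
77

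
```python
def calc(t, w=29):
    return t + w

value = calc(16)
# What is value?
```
45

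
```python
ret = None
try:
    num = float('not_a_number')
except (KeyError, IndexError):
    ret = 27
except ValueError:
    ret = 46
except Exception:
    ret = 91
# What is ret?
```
46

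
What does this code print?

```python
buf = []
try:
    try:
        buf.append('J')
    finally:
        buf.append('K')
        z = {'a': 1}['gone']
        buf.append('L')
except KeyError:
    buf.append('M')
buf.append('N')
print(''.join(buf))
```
JKMN

Exception in inner finally caught by outer except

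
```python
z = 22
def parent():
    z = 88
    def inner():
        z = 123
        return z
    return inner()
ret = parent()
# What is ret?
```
123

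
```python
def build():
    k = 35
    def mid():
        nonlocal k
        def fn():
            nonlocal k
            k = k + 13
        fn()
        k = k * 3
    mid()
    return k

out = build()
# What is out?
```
144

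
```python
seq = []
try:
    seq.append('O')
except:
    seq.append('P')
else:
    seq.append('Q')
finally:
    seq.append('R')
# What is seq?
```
['O', 'Q', 'R']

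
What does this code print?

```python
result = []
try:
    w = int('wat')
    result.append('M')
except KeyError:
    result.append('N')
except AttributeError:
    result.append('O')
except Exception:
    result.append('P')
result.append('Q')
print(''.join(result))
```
PQ

ValueError not specifically caught, falls to Exception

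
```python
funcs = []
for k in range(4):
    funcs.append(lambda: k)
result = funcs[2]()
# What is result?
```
3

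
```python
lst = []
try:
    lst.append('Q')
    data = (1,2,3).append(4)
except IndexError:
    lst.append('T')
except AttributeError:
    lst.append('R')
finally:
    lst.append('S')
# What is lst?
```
['Q', 'R', 'S']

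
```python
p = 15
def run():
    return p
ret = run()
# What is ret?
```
15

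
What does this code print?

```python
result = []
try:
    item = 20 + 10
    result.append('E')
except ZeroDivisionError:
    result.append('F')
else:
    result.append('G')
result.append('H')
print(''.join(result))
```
EGH

else block runs when no exception occurs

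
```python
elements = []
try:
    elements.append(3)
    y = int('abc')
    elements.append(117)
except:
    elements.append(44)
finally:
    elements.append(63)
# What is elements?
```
[3, 44, 63]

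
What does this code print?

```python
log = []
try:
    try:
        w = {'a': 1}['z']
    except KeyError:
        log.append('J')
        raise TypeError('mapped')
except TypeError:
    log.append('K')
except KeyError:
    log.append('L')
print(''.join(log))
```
JK

New TypeError raised, caught by outer TypeError handler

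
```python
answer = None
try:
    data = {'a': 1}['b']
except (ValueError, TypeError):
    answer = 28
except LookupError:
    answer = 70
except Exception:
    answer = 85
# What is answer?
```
70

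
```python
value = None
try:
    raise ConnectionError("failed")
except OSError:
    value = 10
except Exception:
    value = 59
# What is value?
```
10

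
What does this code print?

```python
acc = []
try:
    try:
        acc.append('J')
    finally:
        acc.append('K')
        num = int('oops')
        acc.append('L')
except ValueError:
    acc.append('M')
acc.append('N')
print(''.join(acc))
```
JKMN

Exception in inner finally caught by outer except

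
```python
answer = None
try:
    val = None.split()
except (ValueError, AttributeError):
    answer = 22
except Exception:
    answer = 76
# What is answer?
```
22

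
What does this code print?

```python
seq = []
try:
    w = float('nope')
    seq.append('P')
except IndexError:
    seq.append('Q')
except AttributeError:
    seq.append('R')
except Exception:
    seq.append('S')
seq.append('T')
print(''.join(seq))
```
ST

ValueError not specifically caught, falls to Exception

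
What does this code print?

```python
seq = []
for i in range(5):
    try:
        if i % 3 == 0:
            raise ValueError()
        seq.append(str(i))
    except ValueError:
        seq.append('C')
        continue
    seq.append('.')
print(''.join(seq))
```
C1.2.C4.

continue in except skips rest of loop body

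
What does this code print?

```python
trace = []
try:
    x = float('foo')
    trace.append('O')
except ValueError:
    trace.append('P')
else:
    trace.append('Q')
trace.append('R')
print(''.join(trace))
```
PR

else block skipped when exception is caught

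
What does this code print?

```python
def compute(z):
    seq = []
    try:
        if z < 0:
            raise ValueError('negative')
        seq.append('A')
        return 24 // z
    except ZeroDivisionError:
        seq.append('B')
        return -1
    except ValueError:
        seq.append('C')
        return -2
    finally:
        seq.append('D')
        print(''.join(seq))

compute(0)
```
ABD

z=0 causes ZeroDivisionError, caught, finally prints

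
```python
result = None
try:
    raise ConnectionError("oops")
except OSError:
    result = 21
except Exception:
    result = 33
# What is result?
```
21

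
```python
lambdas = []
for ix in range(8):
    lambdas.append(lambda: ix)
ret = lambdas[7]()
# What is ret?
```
7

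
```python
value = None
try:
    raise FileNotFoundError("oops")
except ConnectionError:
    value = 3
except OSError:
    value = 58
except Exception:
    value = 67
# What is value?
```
58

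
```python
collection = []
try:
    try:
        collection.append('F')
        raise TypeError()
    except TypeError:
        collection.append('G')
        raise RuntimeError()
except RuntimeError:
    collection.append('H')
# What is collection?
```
['F', 'G', 'H']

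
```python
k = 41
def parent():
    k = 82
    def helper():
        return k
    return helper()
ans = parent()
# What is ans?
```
82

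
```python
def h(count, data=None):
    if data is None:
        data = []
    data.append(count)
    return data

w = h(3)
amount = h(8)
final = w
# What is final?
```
[3]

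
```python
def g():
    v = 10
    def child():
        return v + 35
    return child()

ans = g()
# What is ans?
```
45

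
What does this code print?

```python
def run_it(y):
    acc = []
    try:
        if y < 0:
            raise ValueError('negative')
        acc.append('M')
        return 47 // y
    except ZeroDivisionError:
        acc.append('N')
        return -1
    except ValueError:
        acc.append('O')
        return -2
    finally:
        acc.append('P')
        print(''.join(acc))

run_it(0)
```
MNP

y=0 causes ZeroDivisionError, caught, finally prints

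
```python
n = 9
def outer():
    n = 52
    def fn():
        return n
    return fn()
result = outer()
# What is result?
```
52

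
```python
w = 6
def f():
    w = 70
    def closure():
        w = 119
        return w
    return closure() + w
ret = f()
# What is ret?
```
189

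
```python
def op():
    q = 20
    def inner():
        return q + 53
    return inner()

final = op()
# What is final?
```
73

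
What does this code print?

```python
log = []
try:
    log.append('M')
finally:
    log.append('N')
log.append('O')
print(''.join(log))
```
MNO

try/finally without except, no exception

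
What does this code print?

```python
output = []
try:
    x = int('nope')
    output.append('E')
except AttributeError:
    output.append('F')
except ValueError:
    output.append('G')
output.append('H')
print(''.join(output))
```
GH

ValueError is caught by its specific handler, not AttributeError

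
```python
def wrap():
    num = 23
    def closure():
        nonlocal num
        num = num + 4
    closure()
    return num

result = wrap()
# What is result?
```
27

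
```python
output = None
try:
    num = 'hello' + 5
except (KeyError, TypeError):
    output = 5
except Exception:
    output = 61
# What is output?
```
5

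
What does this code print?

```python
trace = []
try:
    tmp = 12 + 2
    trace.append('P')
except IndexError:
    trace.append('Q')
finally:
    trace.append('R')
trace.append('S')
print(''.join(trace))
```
PRS

finally runs after normal execution too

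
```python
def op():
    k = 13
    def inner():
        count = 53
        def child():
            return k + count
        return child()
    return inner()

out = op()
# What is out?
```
66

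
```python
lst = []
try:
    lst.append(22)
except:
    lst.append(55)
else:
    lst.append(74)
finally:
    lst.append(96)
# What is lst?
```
[22, 74, 96]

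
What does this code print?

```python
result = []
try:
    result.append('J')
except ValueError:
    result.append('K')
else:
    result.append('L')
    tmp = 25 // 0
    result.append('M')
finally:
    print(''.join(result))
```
JL

Try succeeds, else appends 'L', ZeroDivisionError in else is uncaught, finally prints before exception propagates ('M' never appended)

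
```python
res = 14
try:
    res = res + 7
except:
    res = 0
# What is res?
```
21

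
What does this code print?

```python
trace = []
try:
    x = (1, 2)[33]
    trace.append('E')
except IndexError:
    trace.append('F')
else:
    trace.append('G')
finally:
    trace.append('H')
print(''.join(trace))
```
FH

Exception: except runs, else skipped, finally runs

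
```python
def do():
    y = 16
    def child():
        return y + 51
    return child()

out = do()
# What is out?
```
67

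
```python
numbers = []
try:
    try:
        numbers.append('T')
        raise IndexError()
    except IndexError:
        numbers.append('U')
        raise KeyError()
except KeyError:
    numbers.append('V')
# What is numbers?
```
['T', 'U', 'V']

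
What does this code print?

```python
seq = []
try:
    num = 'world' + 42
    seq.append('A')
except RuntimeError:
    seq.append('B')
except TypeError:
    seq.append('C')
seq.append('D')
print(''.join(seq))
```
CD

TypeError is caught by its specific handler, not RuntimeError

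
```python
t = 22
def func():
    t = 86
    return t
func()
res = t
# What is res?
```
22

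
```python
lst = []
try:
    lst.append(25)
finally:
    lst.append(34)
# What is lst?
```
[25, 34]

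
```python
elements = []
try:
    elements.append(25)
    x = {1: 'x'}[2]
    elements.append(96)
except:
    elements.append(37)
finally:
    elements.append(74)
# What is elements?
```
[25, 37, 74]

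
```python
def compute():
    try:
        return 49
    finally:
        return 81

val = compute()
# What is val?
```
81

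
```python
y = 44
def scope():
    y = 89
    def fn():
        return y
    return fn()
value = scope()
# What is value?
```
89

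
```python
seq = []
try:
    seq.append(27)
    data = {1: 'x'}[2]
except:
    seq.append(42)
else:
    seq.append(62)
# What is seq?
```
[27, 42]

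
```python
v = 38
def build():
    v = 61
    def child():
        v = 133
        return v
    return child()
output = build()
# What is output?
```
133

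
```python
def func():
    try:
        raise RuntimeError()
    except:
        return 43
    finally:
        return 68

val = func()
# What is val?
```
68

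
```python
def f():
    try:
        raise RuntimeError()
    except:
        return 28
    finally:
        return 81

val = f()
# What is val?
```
81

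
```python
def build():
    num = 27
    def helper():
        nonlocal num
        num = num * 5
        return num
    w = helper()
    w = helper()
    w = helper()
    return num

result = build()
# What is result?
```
3375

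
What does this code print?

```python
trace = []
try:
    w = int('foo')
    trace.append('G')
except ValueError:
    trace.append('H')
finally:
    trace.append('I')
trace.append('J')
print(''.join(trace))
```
HIJ

finally always runs, even after exception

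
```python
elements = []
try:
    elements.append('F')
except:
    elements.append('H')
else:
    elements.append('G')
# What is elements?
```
['F', 'G']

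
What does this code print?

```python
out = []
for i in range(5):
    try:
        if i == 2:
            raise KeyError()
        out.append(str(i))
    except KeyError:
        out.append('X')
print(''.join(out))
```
01X34

Exception on i=2 caught, loop continues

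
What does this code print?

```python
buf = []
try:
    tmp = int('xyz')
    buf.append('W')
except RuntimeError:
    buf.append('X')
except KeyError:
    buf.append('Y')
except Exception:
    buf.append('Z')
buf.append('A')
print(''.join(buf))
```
ZA

ValueError not specifically caught, falls to Exception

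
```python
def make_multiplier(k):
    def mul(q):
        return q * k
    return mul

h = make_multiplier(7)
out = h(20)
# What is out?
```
140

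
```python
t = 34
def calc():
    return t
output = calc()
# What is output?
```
34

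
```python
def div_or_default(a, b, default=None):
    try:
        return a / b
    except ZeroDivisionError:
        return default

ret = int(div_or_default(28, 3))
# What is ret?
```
9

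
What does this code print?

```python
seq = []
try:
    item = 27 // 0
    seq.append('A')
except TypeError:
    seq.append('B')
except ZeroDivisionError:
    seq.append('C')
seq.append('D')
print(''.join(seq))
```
CD

ZeroDivisionError is caught by its specific handler, not TypeError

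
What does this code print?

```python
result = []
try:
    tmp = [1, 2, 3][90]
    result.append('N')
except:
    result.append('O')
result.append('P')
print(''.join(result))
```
OP

Exception raised in try, caught by bare except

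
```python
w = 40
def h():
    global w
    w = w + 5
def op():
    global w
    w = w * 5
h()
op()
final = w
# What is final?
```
225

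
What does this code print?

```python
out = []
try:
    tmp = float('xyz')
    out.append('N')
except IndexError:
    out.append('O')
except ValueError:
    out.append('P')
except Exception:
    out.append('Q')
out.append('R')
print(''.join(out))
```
PR

ValueError matches before generic Exception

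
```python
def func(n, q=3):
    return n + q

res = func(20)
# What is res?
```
23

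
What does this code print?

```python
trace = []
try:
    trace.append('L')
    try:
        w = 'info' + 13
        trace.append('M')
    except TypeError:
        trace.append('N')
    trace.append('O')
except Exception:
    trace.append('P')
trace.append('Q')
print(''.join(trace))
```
LNOQ

Inner exception caught by inner handler, outer continues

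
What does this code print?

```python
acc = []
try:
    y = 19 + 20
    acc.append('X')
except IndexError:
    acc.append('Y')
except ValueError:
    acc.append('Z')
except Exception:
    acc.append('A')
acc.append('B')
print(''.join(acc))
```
XB

No exception, try block completes normally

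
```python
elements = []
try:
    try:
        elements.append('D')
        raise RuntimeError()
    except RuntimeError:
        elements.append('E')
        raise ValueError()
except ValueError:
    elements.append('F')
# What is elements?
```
['D', 'E', 'F']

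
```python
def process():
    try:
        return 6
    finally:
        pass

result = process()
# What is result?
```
6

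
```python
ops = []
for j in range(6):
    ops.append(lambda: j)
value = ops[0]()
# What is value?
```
5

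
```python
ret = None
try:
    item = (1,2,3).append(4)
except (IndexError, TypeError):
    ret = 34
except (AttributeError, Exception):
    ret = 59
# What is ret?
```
59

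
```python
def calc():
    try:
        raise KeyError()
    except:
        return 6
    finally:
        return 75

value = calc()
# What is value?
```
75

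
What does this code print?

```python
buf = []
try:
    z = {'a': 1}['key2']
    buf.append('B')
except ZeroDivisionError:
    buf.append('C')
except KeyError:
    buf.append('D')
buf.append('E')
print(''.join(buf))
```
DE

KeyError is caught by its specific handler, not ZeroDivisionError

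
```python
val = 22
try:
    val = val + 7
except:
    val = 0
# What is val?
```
29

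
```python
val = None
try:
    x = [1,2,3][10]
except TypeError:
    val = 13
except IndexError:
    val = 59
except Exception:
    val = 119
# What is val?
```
59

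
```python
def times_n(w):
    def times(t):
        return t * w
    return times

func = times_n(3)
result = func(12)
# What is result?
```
36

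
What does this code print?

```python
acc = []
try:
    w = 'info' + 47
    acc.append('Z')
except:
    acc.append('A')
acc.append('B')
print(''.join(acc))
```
AB

Exception raised in try, caught by bare except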